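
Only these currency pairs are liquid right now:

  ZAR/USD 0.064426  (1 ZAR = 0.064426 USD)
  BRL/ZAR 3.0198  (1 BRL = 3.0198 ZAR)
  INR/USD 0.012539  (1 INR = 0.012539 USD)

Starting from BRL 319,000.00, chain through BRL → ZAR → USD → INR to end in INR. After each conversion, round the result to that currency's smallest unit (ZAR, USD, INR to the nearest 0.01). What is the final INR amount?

INR 4,949,566.15

BRL 319,000.00 × 3.0198 = ZAR 963,316.20
ZAR 963,316.20 × 0.064426 = USD 62,062.61
USD 62,062.61 ÷ 0.012539 = INR 4,949,566.15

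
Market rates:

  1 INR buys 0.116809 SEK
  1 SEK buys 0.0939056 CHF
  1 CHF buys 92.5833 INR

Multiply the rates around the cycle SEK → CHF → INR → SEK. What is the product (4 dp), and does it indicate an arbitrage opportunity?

Around SEK → CHF → INR → SEK: 1 × 0.0939056 × 92.5833 × 0.116809 = 1.015548
Product > 1; profitable direction is SEK → CHF → INR → SEK.

1.0155 (arbitrage exists)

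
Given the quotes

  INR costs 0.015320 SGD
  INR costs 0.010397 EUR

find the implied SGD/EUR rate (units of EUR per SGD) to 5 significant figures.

SGD/EUR = 0.67866

1 SGD ÷ 0.015320 = 65.2742 INR
65.2742 INR × 0.010397 = 0.678655 EUR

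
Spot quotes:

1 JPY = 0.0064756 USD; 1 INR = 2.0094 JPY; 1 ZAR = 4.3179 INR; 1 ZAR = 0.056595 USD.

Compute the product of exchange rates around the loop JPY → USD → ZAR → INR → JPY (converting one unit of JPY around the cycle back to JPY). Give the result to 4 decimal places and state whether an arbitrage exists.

Around JPY → USD → ZAR → INR → JPY: 1 × 0.0064756 ÷ 0.056595 × 4.3179 × 2.0094 = 0.992752
Product < 1; profitable direction is JPY → INR → ZAR → USD → JPY.

0.9928 (arbitrage exists)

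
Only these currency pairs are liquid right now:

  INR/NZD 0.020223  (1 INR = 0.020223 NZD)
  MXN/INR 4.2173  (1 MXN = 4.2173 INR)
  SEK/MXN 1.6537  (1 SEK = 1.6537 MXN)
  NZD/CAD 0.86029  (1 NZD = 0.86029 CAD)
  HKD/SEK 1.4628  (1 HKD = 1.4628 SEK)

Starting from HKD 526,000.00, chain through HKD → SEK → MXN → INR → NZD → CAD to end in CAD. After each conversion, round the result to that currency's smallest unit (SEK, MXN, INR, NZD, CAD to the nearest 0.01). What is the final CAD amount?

CAD 93,358.18

HKD 526,000.00 × 1.4628 = SEK 769,432.80
SEK 769,432.80 × 1.6537 = MXN 1,272,411.02
MXN 1,272,411.02 × 4.2173 = INR 5,366,138.99
INR 5,366,138.99 × 0.020223 = NZD 108,519.43
NZD 108,519.43 × 0.86029 = CAD 93,358.18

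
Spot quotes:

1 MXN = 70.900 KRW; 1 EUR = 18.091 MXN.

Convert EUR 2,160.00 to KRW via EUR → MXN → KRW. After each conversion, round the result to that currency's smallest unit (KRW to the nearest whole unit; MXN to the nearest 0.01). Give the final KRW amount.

KRW 2,770,528

EUR 2,160.00 × 18.091 = MXN 39,076.56
MXN 39,076.56 × 70.900 = KRW 2,770,528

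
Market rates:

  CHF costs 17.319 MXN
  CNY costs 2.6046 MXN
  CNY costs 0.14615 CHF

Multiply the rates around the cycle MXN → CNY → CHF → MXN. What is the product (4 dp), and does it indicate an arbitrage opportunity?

Around MXN → CNY → CHF → MXN: 1 ÷ 2.6046 × 0.14615 × 17.319 = 0.971808
Product < 1; profitable direction is MXN → CHF → CNY → MXN.

0.9718 (arbitrage exists)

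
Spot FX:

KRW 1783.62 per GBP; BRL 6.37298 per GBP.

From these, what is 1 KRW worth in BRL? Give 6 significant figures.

1 KRW ÷ 1783.62 = 0.000560658 GBP
0.000560658 GBP × 6.37298 = 0.00357306 BRL

KRW/BRL = 0.00357306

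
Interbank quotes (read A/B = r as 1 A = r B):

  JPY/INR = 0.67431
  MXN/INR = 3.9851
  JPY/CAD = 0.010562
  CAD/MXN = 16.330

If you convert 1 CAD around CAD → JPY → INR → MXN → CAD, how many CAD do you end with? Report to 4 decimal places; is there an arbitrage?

0.9810 (arbitrage exists)

Around CAD → JPY → INR → MXN → CAD: 1 ÷ 0.010562 × 0.67431 ÷ 3.9851 ÷ 16.330 = 0.981043
Product < 1; profitable direction is CAD → MXN → INR → JPY → CAD.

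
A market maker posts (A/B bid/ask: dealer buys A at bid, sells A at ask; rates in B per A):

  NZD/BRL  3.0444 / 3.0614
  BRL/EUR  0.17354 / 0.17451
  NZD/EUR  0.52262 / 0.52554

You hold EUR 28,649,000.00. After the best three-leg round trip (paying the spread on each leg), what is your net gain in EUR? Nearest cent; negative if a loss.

Best loop EUR → NZD → BRL → EUR:
EUR 28,649,000.00 ÷ 0.52554 (buy NZD at ask) = NZD 54,513,452.83
NZD 54,513,452.83 × 3.0444 (sell NZD at bid) = BRL 165,960,755.79
BRL 165,960,755.79 × 0.17354 (sell BRL at bid) = EUR 28,800,829.56

Net profit: EUR 151,829.56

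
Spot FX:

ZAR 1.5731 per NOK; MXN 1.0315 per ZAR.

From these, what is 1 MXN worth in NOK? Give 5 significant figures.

MXN/NOK = 0.61627

1 MXN ÷ 1.0315 = 0.969462 ZAR
0.969462 ZAR ÷ 1.5731 = 0.616275 NOK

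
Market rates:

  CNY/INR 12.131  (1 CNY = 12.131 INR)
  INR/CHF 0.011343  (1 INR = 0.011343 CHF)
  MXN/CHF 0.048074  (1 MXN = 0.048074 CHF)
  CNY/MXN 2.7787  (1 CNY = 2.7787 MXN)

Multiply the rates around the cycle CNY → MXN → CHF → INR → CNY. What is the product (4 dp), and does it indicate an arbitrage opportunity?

0.9708 (arbitrage exists)

Around CNY → MXN → CHF → INR → CNY: 1 × 2.7787 × 0.048074 ÷ 0.011343 ÷ 12.131 = 0.970795
Product < 1; profitable direction is CNY → INR → CHF → MXN → CNY.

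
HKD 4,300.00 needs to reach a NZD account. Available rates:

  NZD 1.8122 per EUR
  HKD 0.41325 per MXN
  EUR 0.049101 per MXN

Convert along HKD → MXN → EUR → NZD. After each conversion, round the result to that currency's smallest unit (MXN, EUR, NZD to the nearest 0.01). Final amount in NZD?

HKD 4,300.00 ÷ 0.41325 = MXN 10,405.32
MXN 10,405.32 × 0.049101 = EUR 510.91
EUR 510.91 × 1.8122 = NZD 925.87

NZD 925.87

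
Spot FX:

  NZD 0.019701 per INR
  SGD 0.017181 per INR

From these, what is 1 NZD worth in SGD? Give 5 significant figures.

1 NZD ÷ 0.019701 = 50.7588 INR
50.7588 INR × 0.017181 = 0.872088 SGD

NZD/SGD = 0.87209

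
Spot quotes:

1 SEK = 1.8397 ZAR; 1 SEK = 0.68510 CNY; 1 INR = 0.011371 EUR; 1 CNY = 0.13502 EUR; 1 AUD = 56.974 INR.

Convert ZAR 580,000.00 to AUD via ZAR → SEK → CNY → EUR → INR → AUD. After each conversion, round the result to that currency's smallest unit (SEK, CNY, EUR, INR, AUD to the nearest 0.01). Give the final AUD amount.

ZAR 580,000.00 ÷ 1.8397 = SEK 315,268.79
SEK 315,268.79 × 0.68510 = CNY 215,990.65
CNY 215,990.65 × 0.13502 = EUR 29,163.06
EUR 29,163.06 ÷ 0.011371 = INR 2,564,687.36
INR 2,564,687.36 ÷ 56.974 = AUD 45,015.05

AUD 45,015.05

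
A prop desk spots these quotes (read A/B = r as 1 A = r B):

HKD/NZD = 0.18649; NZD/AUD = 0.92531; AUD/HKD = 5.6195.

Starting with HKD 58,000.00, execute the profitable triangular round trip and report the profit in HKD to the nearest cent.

Profitable loop is HKD → AUD → NZD → HKD:
HKD 58,000.00 ÷ 5.6195 = AUD 10,321.20
AUD 10,321.20 ÷ 0.92531 = NZD 11,154.32
NZD 11,154.32 ÷ 0.18649 = HKD 59,811.89
Profit = HKD 59,811.89 − HKD 58,000.00

Profit: HKD 1,811.89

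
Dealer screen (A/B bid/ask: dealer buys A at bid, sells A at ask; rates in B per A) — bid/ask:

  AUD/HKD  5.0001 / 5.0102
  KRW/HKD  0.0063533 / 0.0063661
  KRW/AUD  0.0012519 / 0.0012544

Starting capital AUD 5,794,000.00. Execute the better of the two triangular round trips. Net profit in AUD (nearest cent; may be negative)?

Best loop AUD → KRW → HKD → AUD:
AUD 5,794,000.00 ÷ 0.0012544 (buy KRW at ask) = KRW 4,618,941,327
KRW 4,618,941,327 × 0.0063533 (sell KRW at bid) = HKD 29,345,519.93
HKD 29,345,519.93 ÷ 5.0102 (buy AUD at ask) = AUD 5,857,155.39

Net profit: AUD 63,155.39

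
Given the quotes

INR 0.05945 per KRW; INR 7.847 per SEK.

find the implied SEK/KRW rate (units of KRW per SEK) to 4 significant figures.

1 SEK × 7.847 = 7.847 INR
7.847 INR ÷ 0.05945 = 131.993 KRW

SEK/KRW = 132.0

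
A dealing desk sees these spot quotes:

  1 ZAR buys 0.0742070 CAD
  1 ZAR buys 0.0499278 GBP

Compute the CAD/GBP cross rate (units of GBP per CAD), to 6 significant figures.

1 CAD ÷ 0.0742070 = 13.4758 ZAR
13.4758 ZAR × 0.0499278 = 0.672818 GBP

CAD/GBP = 0.672818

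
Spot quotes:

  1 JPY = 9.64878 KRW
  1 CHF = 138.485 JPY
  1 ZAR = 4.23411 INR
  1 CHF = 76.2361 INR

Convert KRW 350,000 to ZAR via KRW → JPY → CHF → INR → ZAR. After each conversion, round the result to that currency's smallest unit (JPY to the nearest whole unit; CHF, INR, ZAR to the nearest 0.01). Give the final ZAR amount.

KRW 350,000 ÷ 9.64878 = JPY 36,274
JPY 36,274 ÷ 138.485 = CHF 261.93
CHF 261.93 × 76.2361 = INR 19,968.52
INR 19,968.52 ÷ 4.23411 = ZAR 4,716.11

ZAR 4,716.11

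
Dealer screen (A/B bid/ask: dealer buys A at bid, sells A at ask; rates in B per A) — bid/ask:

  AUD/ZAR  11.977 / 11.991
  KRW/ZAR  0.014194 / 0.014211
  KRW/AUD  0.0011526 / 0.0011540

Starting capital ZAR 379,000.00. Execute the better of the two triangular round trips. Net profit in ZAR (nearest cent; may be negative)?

Net profit: ZAR 9,761.10

Best loop ZAR → AUD → KRW → ZAR:
ZAR 379,000.00 ÷ 11.991 (buy AUD at ask) = AUD 31,607.04
AUD 31,607.04 ÷ 0.0011540 (buy KRW at ask) = KRW 27,389,115
KRW 27,389,115 × 0.014194 (sell KRW at bid) = ZAR 388,761.10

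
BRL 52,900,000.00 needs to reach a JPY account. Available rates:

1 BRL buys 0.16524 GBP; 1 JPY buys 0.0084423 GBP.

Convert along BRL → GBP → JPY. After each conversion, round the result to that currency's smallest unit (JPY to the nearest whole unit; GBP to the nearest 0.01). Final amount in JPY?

BRL 52,900,000.00 × 0.16524 = GBP 8,741,196.00
GBP 8,741,196.00 ÷ 0.0084423 = JPY 1,035,404,570

JPY 1,035,404,570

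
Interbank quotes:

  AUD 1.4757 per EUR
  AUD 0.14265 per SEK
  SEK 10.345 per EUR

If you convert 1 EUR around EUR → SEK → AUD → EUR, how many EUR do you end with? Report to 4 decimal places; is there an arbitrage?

1.0000 (no arbitrage)

Around EUR → SEK → AUD → EUR: 1 × 10.345 × 0.14265 ÷ 1.4757 = 1.000010
Product ≈ 1 (deviation 0.001%, within rounding noise).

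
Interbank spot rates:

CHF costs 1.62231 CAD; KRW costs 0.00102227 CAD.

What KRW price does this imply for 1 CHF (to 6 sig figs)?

1 CHF × 1.62231 = 1.62231 CAD
1.62231 CAD ÷ 0.00102227 = 1586.97 KRW

CHF/KRW = 1586.97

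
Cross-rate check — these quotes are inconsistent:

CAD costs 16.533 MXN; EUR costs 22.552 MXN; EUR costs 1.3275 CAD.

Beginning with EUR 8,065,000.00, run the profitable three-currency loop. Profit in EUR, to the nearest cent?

Profitable loop is EUR → MXN → CAD → EUR:
EUR 8,065,000.00 × 22.552 = MXN 181,881,880.00
MXN 181,881,880.00 ÷ 16.533 = CAD 11,001,141.96
CAD 11,001,141.96 ÷ 1.3275 = EUR 8,287,112.59
Profit = EUR 8,287,112.59 − EUR 8,065,000.00

Profit: EUR 222,112.59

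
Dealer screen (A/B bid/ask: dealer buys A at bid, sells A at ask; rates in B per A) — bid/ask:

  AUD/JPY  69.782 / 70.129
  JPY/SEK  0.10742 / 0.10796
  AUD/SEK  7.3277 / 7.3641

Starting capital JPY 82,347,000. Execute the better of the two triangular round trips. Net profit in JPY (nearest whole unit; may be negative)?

Best loop JPY → SEK → AUD → JPY:
JPY 82,347,000 × 0.10742 (sell JPY at bid) = SEK 8,845,714.74
SEK 8,845,714.74 ÷ 7.3641 (buy AUD at ask) = AUD 1,201,194.27
AUD 1,201,194.27 × 69.782 (sell AUD at bid) = JPY 83,821,739

Net profit: JPY 1,474,739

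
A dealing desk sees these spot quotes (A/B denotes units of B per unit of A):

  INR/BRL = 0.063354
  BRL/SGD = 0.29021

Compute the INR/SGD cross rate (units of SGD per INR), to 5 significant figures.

INR/SGD = 0.018386

1 INR × 0.063354 = 0.063354 BRL
0.063354 BRL × 0.29021 = 0.018386 SGD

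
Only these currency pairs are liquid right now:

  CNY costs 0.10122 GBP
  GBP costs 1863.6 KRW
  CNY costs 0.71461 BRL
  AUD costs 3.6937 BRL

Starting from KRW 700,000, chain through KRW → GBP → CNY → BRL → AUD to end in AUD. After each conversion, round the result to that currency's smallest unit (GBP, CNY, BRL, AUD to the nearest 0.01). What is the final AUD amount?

AUD 717.94

KRW 700,000 ÷ 1863.6 = GBP 375.62
GBP 375.62 ÷ 0.10122 = CNY 3,710.93
CNY 3,710.93 × 0.71461 = BRL 2,651.87
BRL 2,651.87 ÷ 3.6937 = AUD 717.94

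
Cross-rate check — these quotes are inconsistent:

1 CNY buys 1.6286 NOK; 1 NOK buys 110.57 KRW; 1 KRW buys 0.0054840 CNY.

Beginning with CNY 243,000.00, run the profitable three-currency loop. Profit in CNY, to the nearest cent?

Profit: CNY 3,069.10

Profitable loop is CNY → KRW → NOK → CNY:
CNY 243,000.00 ÷ 0.0054840 = KRW 44,310,722
KRW 44,310,722 ÷ 110.57 = NOK 400,748.14
NOK 400,748.14 ÷ 1.6286 = CNY 246,069.10
Profit = CNY 246,069.10 − CNY 243,000.00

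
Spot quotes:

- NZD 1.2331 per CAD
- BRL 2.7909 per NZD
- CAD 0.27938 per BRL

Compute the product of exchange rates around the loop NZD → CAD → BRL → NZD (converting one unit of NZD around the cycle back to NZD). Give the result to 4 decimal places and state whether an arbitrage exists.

1.0401 (arbitrage exists)

Around NZD → CAD → BRL → NZD: 1 ÷ 1.2331 ÷ 0.27938 ÷ 2.7909 = 1.040069
Product > 1; profitable direction is NZD → CAD → BRL → NZD.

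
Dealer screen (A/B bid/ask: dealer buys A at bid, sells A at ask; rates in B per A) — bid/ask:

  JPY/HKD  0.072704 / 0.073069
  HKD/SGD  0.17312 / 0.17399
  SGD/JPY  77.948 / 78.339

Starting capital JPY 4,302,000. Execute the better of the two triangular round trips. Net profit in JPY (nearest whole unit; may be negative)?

Net profit: JPY 17,514

Best loop JPY → SGD → HKD → JPY:
JPY 4,302,000 ÷ 78.339 (buy SGD at ask) = SGD 54,915.18
SGD 54,915.18 ÷ 0.17399 (buy HKD at ask) = HKD 315,622.60
HKD 315,622.60 ÷ 0.073069 (buy JPY at ask) = JPY 4,319,514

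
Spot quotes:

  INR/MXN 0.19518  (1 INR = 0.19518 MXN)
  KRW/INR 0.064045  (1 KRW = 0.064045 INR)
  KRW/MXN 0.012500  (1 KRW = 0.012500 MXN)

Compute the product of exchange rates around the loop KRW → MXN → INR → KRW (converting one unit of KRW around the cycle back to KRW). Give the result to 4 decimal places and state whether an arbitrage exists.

Around KRW → MXN → INR → KRW: 1 × 0.012500 ÷ 0.19518 ÷ 0.064045 = 0.999976
Product ≈ 1 (deviation 0.002%, within rounding noise).

1.0000 (no arbitrage)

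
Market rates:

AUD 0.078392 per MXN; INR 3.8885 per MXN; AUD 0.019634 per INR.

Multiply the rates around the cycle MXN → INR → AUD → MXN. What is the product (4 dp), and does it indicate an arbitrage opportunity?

0.9739 (arbitrage exists)

Around MXN → INR → AUD → MXN: 1 × 3.8885 × 0.019634 ÷ 0.078392 = 0.973911
Product < 1; profitable direction is MXN → AUD → INR → MXN.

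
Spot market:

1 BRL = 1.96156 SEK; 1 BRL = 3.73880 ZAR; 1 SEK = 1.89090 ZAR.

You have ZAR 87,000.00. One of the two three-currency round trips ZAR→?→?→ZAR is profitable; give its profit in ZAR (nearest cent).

Profit: ZAR 696.31

Profitable loop is ZAR → SEK → BRL → ZAR:
ZAR 87,000.00 ÷ 1.89090 = SEK 46,009.84
SEK 46,009.84 ÷ 1.96156 = BRL 23,455.74
BRL 23,455.74 × 3.73880 = ZAR 87,696.31
Profit = ZAR 87,696.31 − ZAR 87,000.00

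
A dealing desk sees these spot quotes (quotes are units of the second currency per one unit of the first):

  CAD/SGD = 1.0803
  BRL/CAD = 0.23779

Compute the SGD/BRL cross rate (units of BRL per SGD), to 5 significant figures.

SGD/BRL = 3.8928

1 SGD ÷ 1.0803 = 0.925669 CAD
0.925669 CAD ÷ 0.23779 = 3.8928 BRL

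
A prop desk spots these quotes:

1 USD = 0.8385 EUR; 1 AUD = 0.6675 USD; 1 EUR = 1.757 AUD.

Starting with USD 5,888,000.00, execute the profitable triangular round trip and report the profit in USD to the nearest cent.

Profit: USD 99,447.29

Profitable loop is USD → AUD → EUR → USD:
USD 5,888,000.00 ÷ 0.6675 = AUD 8,820,973.78
AUD 8,820,973.78 ÷ 1.757 = EUR 5,020,474.55
EUR 5,020,474.55 ÷ 0.8385 = USD 5,987,447.29
Profit = USD 5,987,447.29 − USD 5,888,000.00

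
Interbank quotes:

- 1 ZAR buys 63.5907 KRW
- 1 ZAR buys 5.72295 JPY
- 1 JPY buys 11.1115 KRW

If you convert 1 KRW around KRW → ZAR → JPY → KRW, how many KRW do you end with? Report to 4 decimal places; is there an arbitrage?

Around KRW → ZAR → JPY → KRW: 1 ÷ 63.5907 × 5.72295 × 11.1115 = 0.999998
Product ≈ 1 (deviation 0.000%, within rounding noise).

1.0000 (no arbitrage)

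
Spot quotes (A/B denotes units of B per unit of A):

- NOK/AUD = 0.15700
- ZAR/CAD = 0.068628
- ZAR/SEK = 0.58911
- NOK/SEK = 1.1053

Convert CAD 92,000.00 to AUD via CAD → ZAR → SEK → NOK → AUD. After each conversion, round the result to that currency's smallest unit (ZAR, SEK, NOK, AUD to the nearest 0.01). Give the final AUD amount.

AUD 112,176.62

CAD 92,000.00 ÷ 0.068628 = ZAR 1,340,560.70
ZAR 1,340,560.70 × 0.58911 = SEK 789,737.71
SEK 789,737.71 ÷ 1.1053 = NOK 714,500.78
NOK 714,500.78 × 0.15700 = AUD 112,176.62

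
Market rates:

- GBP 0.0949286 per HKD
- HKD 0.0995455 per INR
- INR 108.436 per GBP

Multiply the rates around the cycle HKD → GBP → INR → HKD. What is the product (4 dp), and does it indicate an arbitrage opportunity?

Around HKD → GBP → INR → HKD: 1 × 0.0949286 × 108.436 × 0.0995455 = 1.024689
Product > 1; profitable direction is HKD → GBP → INR → HKD.

1.0247 (arbitrage exists)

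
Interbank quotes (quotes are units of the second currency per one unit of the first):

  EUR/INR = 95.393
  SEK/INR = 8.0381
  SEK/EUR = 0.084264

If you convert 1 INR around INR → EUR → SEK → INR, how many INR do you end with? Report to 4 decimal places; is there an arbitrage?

1.0000 (no arbitrage)

Around INR → EUR → SEK → INR: 1 ÷ 95.393 ÷ 0.084264 × 8.0381 = 0.999988
Product ≈ 1 (deviation 0.001%, within rounding noise).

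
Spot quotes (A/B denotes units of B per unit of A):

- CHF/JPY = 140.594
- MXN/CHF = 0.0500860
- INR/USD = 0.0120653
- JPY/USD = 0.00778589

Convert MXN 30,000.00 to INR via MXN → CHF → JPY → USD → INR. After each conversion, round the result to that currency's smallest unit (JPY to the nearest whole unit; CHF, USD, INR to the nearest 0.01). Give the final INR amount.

MXN 30,000.00 × 0.0500860 = CHF 1,502.58
CHF 1,502.58 × 140.594 = JPY 211,254
JPY 211,254 × 0.00778589 = USD 1,644.80
USD 1,644.80 ÷ 0.0120653 = INR 136,324.83

INR 136,324.83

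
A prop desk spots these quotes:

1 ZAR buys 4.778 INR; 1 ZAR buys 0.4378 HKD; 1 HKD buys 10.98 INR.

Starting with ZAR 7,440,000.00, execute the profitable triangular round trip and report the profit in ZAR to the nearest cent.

Profitable loop is ZAR → HKD → INR → ZAR:
ZAR 7,440,000.00 × 0.4378 = HKD 3,257,232.00
HKD 3,257,232.00 × 10.98 = INR 35,764,407.36
INR 35,764,407.36 ÷ 4.778 = ZAR 7,485,225.48
Profit = ZAR 7,485,225.48 − ZAR 7,440,000.00

Profit: ZAR 45,225.48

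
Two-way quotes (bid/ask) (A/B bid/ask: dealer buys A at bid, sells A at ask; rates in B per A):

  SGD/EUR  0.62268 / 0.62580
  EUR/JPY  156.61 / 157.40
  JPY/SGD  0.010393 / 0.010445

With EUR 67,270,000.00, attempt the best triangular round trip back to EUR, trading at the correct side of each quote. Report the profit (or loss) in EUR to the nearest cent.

Net profit: EUR 908,393.13

Best loop EUR → JPY → SGD → EUR:
EUR 67,270,000.00 × 156.61 (sell EUR at bid) = JPY 10,535,154,700
JPY 10,535,154,700 × 0.010393 (sell JPY at bid) = SGD 109,491,862.80
SGD 109,491,862.80 × 0.62268 (sell SGD at bid) = EUR 68,178,393.13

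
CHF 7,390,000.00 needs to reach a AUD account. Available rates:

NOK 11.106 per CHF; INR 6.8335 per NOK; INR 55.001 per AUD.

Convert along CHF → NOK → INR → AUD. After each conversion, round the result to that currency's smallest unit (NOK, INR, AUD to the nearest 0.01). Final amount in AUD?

AUD 10,197,054.03

CHF 7,390,000.00 × 11.106 = NOK 82,073,340.00
NOK 82,073,340.00 × 6.8335 = INR 560,848,168.89
INR 560,848,168.89 ÷ 55.001 = AUD 10,197,054.03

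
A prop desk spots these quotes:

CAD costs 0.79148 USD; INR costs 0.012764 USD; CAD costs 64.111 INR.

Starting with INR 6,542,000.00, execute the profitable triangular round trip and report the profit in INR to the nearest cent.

Profit: INR 221,787.29

Profitable loop is INR → USD → CAD → INR:
INR 6,542,000.00 × 0.012764 = USD 83,502.09
USD 83,502.09 ÷ 0.79148 = CAD 105,501.20
CAD 105,501.20 × 64.111 = INR 6,763,787.29
Profit = INR 6,763,787.29 − INR 6,542,000.00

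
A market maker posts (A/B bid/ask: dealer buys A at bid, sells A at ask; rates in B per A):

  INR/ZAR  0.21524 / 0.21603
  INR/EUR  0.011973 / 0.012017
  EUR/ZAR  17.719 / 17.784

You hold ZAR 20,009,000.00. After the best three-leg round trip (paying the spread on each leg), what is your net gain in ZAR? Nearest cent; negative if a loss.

Best loop ZAR → EUR → INR → ZAR:
ZAR 20,009,000.00 ÷ 17.784 (buy EUR at ask) = EUR 1,125,112.46
EUR 1,125,112.46 ÷ 0.012017 (buy INR at ask) = INR 93,626,733.85
INR 93,626,733.85 × 0.21524 (sell INR at bid) = ZAR 20,152,218.19

Net profit: ZAR 143,218.19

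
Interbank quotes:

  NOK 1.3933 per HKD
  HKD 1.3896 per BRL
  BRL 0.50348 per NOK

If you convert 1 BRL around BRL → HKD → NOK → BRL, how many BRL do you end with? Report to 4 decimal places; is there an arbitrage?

Around BRL → HKD → NOK → BRL: 1 × 1.3896 × 1.3933 × 0.50348 = 0.974803
Product < 1; profitable direction is BRL → NOK → HKD → BRL.

0.9748 (arbitrage exists)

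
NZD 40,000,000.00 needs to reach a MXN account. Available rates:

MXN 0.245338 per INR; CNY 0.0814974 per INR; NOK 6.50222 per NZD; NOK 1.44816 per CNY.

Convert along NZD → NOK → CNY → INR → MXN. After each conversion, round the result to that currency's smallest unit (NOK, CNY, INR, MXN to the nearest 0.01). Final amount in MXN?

NZD 40,000,000.00 × 6.50222 = NOK 260,088,800.00
NOK 260,088,800.00 ÷ 1.44816 = CNY 179,599,491.77
CNY 179,599,491.77 ÷ 0.0814974 = INR 2,203,745,049.17
INR 2,203,745,049.17 × 0.245338 = MXN 540,662,402.87

MXN 540,662,402.87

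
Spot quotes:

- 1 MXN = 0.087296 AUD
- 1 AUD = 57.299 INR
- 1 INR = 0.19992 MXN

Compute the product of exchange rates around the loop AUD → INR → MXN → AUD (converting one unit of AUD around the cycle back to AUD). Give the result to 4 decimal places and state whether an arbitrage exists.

1.0000 (no arbitrage)

Around AUD → INR → MXN → AUD: 1 × 57.299 × 0.19992 × 0.087296 = 0.999995
Product ≈ 1 (deviation 0.001%, within rounding noise).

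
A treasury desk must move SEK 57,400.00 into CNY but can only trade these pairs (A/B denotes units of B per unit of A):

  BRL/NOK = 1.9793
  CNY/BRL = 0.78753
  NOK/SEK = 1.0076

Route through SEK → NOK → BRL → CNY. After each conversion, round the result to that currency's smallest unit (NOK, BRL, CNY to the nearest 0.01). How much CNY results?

CNY 36,546.43

SEK 57,400.00 ÷ 1.0076 = NOK 56,967.05
NOK 56,967.05 ÷ 1.9793 = BRL 28,781.41
BRL 28,781.41 ÷ 0.78753 = CNY 36,546.43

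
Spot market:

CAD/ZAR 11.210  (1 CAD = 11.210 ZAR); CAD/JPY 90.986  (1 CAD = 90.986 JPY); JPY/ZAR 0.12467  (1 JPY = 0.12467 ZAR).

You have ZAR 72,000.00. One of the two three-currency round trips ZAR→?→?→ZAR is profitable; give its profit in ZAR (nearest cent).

Profit: ZAR 855.68

Profitable loop is ZAR → CAD → JPY → ZAR:
ZAR 72,000.00 ÷ 11.210 = CAD 6,422.84
CAD 6,422.84 × 90.986 = JPY 584,388
JPY 584,388 × 0.12467 = ZAR 72,855.68
Profit = ZAR 72,855.68 − ZAR 72,000.00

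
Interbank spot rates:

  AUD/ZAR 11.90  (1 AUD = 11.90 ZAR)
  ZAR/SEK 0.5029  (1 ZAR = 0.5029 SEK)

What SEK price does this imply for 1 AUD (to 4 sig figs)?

AUD/SEK = 5.985

1 AUD × 11.90 = 11.9 ZAR
11.9 ZAR × 0.5029 = 5.98451 SEK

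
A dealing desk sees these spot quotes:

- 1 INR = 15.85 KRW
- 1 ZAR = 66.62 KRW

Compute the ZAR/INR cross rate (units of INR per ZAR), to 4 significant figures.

1 ZAR × 66.62 = 66.62 KRW
66.62 KRW ÷ 15.85 = 4.20315 INR

ZAR/INR = 4.203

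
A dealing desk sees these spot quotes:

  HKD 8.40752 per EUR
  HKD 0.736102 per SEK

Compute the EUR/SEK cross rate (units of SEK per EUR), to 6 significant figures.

1 EUR × 8.40752 = 8.40752 HKD
8.40752 HKD ÷ 0.736102 = 11.4217 SEK

EUR/SEK = 11.4217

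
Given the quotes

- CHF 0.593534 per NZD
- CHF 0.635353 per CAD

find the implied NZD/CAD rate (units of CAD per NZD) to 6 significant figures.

1 NZD × 0.593534 = 0.593534 CHF
0.593534 CHF ÷ 0.635353 = 0.93418 CAD

NZD/CAD = 0.934180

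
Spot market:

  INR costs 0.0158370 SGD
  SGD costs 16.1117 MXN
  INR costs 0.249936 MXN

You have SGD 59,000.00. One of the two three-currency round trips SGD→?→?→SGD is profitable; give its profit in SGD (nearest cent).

Profitable loop is SGD → MXN → INR → SGD:
SGD 59,000.00 × 16.1117 = MXN 950,590.30
MXN 950,590.30 ÷ 0.249936 = INR 3,803,334.85
INR 3,803,334.85 × 0.0158370 = SGD 60,233.41
Profit = SGD 60,233.41 − SGD 59,000.00

Profit: SGD 1,233.41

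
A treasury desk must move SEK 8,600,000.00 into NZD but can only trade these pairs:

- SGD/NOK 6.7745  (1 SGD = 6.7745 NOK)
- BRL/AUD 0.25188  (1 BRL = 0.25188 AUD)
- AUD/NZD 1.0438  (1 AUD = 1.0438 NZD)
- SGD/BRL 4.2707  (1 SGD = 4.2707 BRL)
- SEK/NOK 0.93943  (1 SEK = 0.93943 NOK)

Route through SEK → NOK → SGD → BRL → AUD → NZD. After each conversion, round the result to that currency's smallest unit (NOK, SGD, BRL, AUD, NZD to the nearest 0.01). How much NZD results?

NZD 1,339,046.53

SEK 8,600,000.00 × 0.93943 = NOK 8,079,098.00
NOK 8,079,098.00 ÷ 6.7745 = SGD 1,192,574.80
SGD 1,192,574.80 × 4.2707 = BRL 5,093,129.20
BRL 5,093,129.20 × 0.25188 = AUD 1,282,857.38
AUD 1,282,857.38 × 1.0438 = NZD 1,339,046.53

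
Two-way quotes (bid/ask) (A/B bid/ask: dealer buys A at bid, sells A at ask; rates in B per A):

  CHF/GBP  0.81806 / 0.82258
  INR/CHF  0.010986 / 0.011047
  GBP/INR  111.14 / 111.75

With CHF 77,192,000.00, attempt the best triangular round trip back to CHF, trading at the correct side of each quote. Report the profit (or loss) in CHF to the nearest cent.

Net result: CHF -89,681.38 (no profitable arbitrage after spreads)

Best loop CHF → GBP → INR → CHF:
CHF 77,192,000.00 × 0.81806 (sell CHF at bid) = GBP 63,147,687.52
GBP 63,147,687.52 × 111.14 (sell GBP at bid) = INR 7,018,233,990.97
INR 7,018,233,990.97 × 0.010986 (sell INR at bid) = CHF 77,102,318.62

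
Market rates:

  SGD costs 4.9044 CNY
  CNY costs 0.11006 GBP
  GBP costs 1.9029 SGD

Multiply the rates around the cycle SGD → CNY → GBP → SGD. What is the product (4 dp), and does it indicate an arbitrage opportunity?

1.0271 (arbitrage exists)

Around SGD → CNY → GBP → SGD: 1 × 4.9044 × 0.11006 × 1.9029 = 1.027144
Product > 1; profitable direction is SGD → CNY → GBP → SGD.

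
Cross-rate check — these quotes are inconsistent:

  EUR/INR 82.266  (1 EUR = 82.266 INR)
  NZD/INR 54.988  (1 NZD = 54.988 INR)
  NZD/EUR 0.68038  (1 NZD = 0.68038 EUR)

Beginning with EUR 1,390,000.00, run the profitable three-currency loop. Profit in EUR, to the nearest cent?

Profitable loop is EUR → INR → NZD → EUR:
EUR 1,390,000.00 × 82.266 = INR 114,349,740.00
INR 114,349,740.00 ÷ 54.988 = NZD 2,079,539.90
NZD 2,079,539.90 × 0.68038 = EUR 1,414,877.36
Profit = EUR 1,414,877.36 − EUR 1,390,000.00

Profit: EUR 24,877.36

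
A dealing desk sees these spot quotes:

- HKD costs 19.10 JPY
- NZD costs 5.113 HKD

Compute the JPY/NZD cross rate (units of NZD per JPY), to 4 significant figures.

JPY/NZD = 0.01024

1 JPY ÷ 19.10 = 0.052356 HKD
0.052356 HKD ÷ 5.113 = 0.0102398 NZD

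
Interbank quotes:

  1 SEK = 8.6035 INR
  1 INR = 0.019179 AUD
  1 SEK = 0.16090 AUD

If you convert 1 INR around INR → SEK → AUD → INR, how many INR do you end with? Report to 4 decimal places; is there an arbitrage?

0.9751 (arbitrage exists)

Around INR → SEK → AUD → INR: 1 ÷ 8.6035 × 0.16090 ÷ 0.019179 = 0.975113
Product < 1; profitable direction is INR → AUD → SEK → INR.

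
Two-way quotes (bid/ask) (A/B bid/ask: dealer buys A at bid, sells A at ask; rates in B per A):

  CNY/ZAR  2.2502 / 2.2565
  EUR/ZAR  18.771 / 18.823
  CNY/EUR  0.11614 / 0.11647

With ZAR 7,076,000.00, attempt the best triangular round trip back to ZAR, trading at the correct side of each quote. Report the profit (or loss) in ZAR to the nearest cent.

Best loop ZAR → EUR → CNY → ZAR:
ZAR 7,076,000.00 ÷ 18.823 (buy EUR at ask) = EUR 375,923.07
EUR 375,923.07 ÷ 0.11647 (buy CNY at ask) = CNY 3,227,638.64
CNY 3,227,638.64 × 2.2502 (sell CNY at bid) = ZAR 7,262,832.48

Net profit: ZAR 186,832.48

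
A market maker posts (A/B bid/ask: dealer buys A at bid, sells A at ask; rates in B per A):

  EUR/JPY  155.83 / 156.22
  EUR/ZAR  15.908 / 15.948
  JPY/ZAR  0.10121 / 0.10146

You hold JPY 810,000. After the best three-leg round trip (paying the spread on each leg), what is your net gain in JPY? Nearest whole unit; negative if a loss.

Net profit: JPY 2,960

Best loop JPY → EUR → ZAR → JPY:
JPY 810,000 ÷ 156.22 (buy EUR at ask) = EUR 5,185.00
EUR 5,185.00 × 15.908 (sell EUR at bid) = ZAR 82,482.91
ZAR 82,482.91 ÷ 0.10146 (buy JPY at ask) = JPY 812,960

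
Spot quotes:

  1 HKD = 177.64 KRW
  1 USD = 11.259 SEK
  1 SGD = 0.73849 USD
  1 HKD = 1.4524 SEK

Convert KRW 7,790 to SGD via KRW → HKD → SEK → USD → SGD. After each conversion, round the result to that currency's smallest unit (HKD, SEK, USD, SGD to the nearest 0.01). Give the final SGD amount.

SGD 7.66

KRW 7,790 ÷ 177.64 = HKD 43.85
HKD 43.85 × 1.4524 = SEK 63.69
SEK 63.69 ÷ 11.259 = USD 5.66
USD 5.66 ÷ 0.73849 = SGD 7.66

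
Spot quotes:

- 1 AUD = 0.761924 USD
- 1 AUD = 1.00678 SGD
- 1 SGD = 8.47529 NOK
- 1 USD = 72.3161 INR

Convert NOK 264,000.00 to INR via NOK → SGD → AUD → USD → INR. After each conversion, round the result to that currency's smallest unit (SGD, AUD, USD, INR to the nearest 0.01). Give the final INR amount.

INR 1,704,752.98

NOK 264,000.00 ÷ 8.47529 = SGD 31,149.38
SGD 31,149.38 ÷ 1.00678 = AUD 30,939.61
AUD 30,939.61 × 0.761924 = USD 23,573.63
USD 23,573.63 × 72.3161 = INR 1,704,752.98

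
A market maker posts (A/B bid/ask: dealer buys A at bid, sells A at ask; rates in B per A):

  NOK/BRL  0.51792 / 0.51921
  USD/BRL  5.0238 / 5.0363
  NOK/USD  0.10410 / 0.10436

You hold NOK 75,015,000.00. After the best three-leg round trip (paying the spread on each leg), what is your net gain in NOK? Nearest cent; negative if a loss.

Net profit: NOK 544,336.61

Best loop NOK → USD → BRL → NOK:
NOK 75,015,000.00 × 0.10410 (sell NOK at bid) = USD 7,809,061.50
USD 7,809,061.50 × 5.0238 (sell USD at bid) = BRL 39,231,163.16
BRL 39,231,163.16 ÷ 0.51921 (buy NOK at ask) = NOK 75,559,336.61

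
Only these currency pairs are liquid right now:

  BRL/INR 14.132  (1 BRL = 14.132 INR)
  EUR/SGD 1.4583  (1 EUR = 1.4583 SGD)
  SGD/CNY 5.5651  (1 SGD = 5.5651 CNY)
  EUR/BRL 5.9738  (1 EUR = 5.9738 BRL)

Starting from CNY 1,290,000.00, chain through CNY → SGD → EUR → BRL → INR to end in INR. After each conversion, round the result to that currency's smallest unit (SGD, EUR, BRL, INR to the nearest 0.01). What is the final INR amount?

INR 13,419,123.70

CNY 1,290,000.00 ÷ 5.5651 = SGD 231,801.76
SGD 231,801.76 ÷ 1.4583 = EUR 158,953.41
EUR 158,953.41 × 5.9738 = BRL 949,555.88
BRL 949,555.88 × 14.132 = INR 13,419,123.70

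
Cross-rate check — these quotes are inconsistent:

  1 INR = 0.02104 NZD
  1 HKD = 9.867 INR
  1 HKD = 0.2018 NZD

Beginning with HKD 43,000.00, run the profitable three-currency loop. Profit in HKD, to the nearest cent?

Profit: HKD 1,236.24

Profitable loop is HKD → INR → NZD → HKD:
HKD 43,000.00 × 9.867 = INR 424,281.00
INR 424,281.00 × 0.02104 = NZD 8,926.87
NZD 8,926.87 ÷ 0.2018 = HKD 44,236.24
Profit = HKD 44,236.24 − HKD 43,000.00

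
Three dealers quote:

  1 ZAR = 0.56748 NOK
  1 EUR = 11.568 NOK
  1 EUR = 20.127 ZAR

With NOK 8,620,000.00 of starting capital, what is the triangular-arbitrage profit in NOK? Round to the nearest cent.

Profit: NOK 110,436.12

Profitable loop is NOK → ZAR → EUR → NOK:
NOK 8,620,000.00 ÷ 0.56748 = ZAR 15,189,962.64
ZAR 15,189,962.64 ÷ 20.127 = EUR 754,705.75
EUR 754,705.75 × 11.568 = NOK 8,730,436.12
Profit = NOK 8,730,436.12 − NOK 8,620,000.00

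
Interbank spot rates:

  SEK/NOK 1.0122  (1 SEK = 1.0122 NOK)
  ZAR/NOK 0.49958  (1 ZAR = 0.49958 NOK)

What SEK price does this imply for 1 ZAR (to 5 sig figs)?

ZAR/SEK = 0.49356

1 ZAR × 0.49958 = 0.49958 NOK
0.49958 NOK ÷ 1.0122 = 0.493559 SEK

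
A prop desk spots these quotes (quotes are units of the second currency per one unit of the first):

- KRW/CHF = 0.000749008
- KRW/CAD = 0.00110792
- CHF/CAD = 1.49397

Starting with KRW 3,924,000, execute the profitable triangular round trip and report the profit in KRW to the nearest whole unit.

Profit: KRW 39,227

Profitable loop is KRW → CHF → CAD → KRW:
KRW 3,924,000 × 0.000749008 = CHF 2,939.11
CHF 2,939.11 × 1.49397 = CAD 4,390.94
CAD 4,390.94 ÷ 0.00110792 = KRW 3,963,227
Profit = KRW 3,963,227 − KRW 3,924,000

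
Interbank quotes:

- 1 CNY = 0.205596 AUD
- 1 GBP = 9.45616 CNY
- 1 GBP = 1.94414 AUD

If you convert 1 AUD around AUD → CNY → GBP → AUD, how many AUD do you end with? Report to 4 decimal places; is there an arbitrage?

Around AUD → CNY → GBP → AUD: 1 ÷ 0.205596 ÷ 9.45616 × 1.94414 = 0.999996
Product ≈ 1 (deviation 0.000%, within rounding noise).

1.0000 (no arbitrage)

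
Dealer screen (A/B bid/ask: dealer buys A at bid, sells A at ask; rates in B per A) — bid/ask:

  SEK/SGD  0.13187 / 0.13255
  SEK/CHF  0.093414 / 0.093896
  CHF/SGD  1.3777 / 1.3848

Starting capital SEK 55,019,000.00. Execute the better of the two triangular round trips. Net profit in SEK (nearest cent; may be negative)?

Best loop SEK → SGD → CHF → SEK:
SEK 55,019,000.00 × 0.13187 (sell SEK at bid) = SGD 7,255,355.53
SGD 7,255,355.53 ÷ 1.3848 (buy CHF at ask) = CHF 5,239,280.42
CHF 5,239,280.42 ÷ 0.093896 (buy SEK at ask) = SEK 55,798,760.58

Net profit: SEK 779,760.58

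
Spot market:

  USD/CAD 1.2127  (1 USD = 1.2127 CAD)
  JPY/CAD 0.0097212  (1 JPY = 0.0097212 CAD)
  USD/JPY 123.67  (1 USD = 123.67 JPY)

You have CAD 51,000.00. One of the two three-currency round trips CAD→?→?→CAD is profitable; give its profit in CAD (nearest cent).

Profitable loop is CAD → JPY → USD → CAD:
CAD 51,000.00 ÷ 0.0097212 = JPY 5,246,266
JPY 5,246,266 ÷ 123.67 = USD 42,421.49
USD 42,421.49 × 1.2127 = CAD 51,444.54
Profit = CAD 51,444.54 − CAD 51,000.00

Profit: CAD 444.54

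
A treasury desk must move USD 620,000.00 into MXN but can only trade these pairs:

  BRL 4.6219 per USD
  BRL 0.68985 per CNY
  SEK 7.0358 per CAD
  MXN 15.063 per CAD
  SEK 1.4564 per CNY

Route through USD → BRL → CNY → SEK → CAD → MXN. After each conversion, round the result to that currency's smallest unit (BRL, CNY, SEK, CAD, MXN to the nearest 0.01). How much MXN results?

USD 620,000.00 × 4.6219 = BRL 2,865,578.00
BRL 2,865,578.00 ÷ 0.68985 = CNY 4,153,914.62
CNY 4,153,914.62 × 1.4564 = SEK 6,049,761.25
SEK 6,049,761.25 ÷ 7.0358 = CAD 859,854.07
CAD 859,854.07 × 15.063 = MXN 12,951,981.86

MXN 12,951,981.86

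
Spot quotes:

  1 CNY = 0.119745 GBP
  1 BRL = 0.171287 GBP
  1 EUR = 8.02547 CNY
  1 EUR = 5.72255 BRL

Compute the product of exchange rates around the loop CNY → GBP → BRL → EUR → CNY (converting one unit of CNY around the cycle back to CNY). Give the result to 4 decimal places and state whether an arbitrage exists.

0.9804 (arbitrage exists)

Around CNY → GBP → BRL → EUR → CNY: 1 × 0.119745 ÷ 0.171287 ÷ 5.72255 × 8.02547 = 0.980424
Product < 1; profitable direction is CNY → EUR → BRL → GBP → CNY.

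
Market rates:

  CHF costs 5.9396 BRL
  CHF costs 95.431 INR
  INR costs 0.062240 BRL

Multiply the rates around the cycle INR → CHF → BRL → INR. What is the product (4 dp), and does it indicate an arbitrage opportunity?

1.0000 (no arbitrage)

Around INR → CHF → BRL → INR: 1 ÷ 95.431 × 5.9396 ÷ 0.062240 = 0.999996
Product ≈ 1 (deviation 0.000%, within rounding noise).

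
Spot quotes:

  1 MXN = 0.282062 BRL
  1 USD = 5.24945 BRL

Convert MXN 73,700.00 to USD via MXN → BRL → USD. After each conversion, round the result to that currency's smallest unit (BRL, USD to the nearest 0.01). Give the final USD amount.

USD 3,960.03

MXN 73,700.00 × 0.282062 = BRL 20,787.97
BRL 20,787.97 ÷ 5.24945 = USD 3,960.03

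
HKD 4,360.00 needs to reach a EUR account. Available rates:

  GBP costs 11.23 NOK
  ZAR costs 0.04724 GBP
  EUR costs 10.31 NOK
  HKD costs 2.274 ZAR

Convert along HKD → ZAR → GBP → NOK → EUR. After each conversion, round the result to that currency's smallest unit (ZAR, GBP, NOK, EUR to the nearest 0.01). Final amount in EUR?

EUR 510.16

HKD 4,360.00 × 2.274 = ZAR 9,914.64
ZAR 9,914.64 × 0.04724 = GBP 468.37
GBP 468.37 × 11.23 = NOK 5,259.80
NOK 5,259.80 ÷ 10.31 = EUR 510.16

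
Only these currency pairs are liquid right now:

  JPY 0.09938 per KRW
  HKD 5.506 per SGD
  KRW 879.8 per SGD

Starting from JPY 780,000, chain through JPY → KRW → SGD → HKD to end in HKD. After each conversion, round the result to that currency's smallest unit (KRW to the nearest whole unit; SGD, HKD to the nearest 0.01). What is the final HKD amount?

JPY 780,000 ÷ 0.09938 = KRW 7,848,662
KRW 7,848,662 ÷ 879.8 = SGD 8,920.96
SGD 8,920.96 × 5.506 = HKD 49,118.81

HKD 49,118.81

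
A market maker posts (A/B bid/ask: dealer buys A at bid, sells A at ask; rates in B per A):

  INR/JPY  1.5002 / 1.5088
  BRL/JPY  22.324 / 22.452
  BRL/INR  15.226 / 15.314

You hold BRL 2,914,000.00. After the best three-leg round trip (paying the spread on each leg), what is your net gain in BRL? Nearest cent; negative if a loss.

Net profit: BRL 50,623.18

Best loop BRL → INR → JPY → BRL:
BRL 2,914,000.00 × 15.226 (sell BRL at bid) = INR 44,368,564.00
INR 44,368,564.00 × 1.5002 (sell INR at bid) = JPY 66,561,720
JPY 66,561,720 ÷ 22.452 (buy BRL at ask) = BRL 2,964,623.18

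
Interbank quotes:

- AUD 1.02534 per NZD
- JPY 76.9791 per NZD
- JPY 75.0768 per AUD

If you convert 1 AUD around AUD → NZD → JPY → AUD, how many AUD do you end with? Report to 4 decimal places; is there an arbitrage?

1.0000 (no arbitrage)

Around AUD → NZD → JPY → AUD: 1 ÷ 1.02534 × 76.9791 ÷ 75.0768 = 0.999998
Product ≈ 1 (deviation 0.000%, within rounding noise).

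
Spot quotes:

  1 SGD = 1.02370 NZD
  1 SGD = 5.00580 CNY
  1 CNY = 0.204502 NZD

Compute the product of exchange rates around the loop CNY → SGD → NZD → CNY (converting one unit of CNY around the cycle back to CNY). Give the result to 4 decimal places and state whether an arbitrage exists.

Around CNY → SGD → NZD → CNY: 1 ÷ 5.00580 × 1.02370 ÷ 0.204502 = 1.000004
Product ≈ 1 (deviation 0.000%, within rounding noise).

1.0000 (no arbitrage)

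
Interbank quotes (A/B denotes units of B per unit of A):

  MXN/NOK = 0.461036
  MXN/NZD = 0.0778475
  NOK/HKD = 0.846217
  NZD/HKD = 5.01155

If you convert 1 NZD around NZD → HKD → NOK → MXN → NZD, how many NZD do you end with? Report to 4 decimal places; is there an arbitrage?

1.0000 (no arbitrage)

Around NZD → HKD → NOK → MXN → NZD: 1 × 5.01155 ÷ 0.846217 ÷ 0.461036 × 0.0778475 = 1.000000
Product ≈ 1 (deviation 0.000%, within rounding noise).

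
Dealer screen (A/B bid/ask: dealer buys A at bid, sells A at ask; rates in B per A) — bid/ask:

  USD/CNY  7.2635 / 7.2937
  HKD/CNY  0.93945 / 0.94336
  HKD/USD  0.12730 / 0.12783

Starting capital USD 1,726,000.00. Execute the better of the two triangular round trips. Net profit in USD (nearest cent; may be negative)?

Net profit: USD 13,136.93

Best loop USD → HKD → CNY → USD:
USD 1,726,000.00 ÷ 0.12783 (buy HKD at ask) = HKD 13,502,307.75
HKD 13,502,307.75 × 0.93945 (sell HKD at bid) = CNY 12,684,743.02
CNY 12,684,743.02 ÷ 7.2937 (buy USD at ask) = USD 1,739,136.93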